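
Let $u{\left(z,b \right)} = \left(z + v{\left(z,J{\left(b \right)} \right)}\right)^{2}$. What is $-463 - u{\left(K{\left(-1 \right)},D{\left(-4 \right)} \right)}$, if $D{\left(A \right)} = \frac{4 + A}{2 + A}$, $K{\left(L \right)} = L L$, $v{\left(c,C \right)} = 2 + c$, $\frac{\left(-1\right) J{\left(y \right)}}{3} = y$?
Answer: $-479$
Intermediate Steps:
$J{\left(y \right)} = - 3 y$
$K{\left(L \right)} = L^{2}$
$D{\left(A \right)} = \frac{4 + A}{2 + A}$
$u{\left(z,b \right)} = \left(2 + 2 z\right)^{2}$ ($u{\left(z,b \right)} = \left(z + \left(2 + z\right)\right)^{2} = \left(2 + 2 z\right)^{2}$)
$-463 - u{\left(K{\left(-1 \right)},D{\left(-4 \right)} \right)} = -463 - 4 \left(1 + \left(-1\right)^{2}\right)^{2} = -463 - 4 \left(1 + 1\right)^{2} = -463 - 4 \cdot 2^{2} = -463 - 4 \cdot 4 = -463 - 16 = -479$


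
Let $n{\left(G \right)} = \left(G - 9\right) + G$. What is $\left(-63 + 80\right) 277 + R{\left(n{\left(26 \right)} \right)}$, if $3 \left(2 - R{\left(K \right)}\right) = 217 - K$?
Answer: $4653$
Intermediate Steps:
$n{\left(G \right)} = -9 + 2 G$ ($n{\left(G \right)} = \left(-9 + G\right) + G = -9 + 2 G$)
$R{\left(K \right)} = - \frac{211}{3} + \frac{K}{3}$ ($R{\left(K \right)} = 2 - \frac{217 - K}{3} = 2 + \left(- \frac{217}{3} + \frac{K}{3}\right) = - \frac{211}{3} + \frac{K}{3}$)
$\left(-63 + 80\right) 277 + R{\left(n{\left(26 \right)} \right)} = \left(-63 + 80\right) 277 - \left(\frac{211}{3} - \frac{-9 + 2 \cdot 26}{3}\right) = 17 \cdot 277 - \left(\frac{211}{3} - \frac{-9 + 52}{3}\right) = 4709 + \left(- \frac{211}{3} + \frac{1}{3} \cdot 43\right) = 4709 + \left(- \frac{211}{3} + \frac{43}{3}\right) = 4709 - 56 = 4653$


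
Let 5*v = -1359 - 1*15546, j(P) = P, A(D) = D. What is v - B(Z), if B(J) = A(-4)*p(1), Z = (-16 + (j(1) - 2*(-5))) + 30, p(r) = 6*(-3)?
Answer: -3453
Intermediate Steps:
p(r) = -18
Z = 25 (Z = (-16 + (1 - 2*(-5))) + 30 = (-16 + (1 + 10)) + 30 = (-16 + 11) + 30 = -5 + 30 = 25)
B(J) = 72 (B(J) = -4*(-18) = 72)
v = -3381 (v = (-1359 - 1*15546)/5 = (-1359 - 15546)/5 = (⅕)*(-16905) = -3381)
v - B(Z) = -3381 - 1*72 = -3381 - 72 = -3453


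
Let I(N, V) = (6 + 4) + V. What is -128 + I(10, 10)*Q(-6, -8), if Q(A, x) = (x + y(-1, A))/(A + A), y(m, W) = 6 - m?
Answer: -379/3 ≈ -126.33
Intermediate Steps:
Q(A, x) = (7 + x)/(2*A) (Q(A, x) = (x + (6 - 1*(-1)))/(A + A) = (x + (6 + 1))/((2*A)) = (x + 7)*(1/(2*A)) = (7 + x)*(1/(2*A)) = (7 + x)/(2*A))
I(N, V) = 10 + V
-128 + I(10, 10)*Q(-6, -8) = -128 + (10 + 10)*((½)*(7 - 8)/(-6)) = -128 + 20*((½)*(-⅙)*(-1)) = -128 + 20*(1/12) = -128 + 5/3 = -379/3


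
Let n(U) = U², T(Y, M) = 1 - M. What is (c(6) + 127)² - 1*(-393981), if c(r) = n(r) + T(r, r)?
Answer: 418945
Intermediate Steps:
c(r) = 1 + r² - r (c(r) = r² + (1 - r) = 1 + r² - r)
(c(6) + 127)² - 1*(-393981) = ((1 + 6² - 1*6) + 127)² - 1*(-393981) = ((1 + 36 - 6) + 127)² + 393981 = (31 + 127)² + 393981 = 158² + 393981 = 24964 + 393981 = 418945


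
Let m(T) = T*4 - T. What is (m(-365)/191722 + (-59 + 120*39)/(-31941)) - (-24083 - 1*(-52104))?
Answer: -171595707819199/6123792402 ≈ -28021.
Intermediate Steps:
m(T) = 3*T (m(T) = 4*T - T = 3*T)
(m(-365)/191722 + (-59 + 120*39)/(-31941)) - (-24083 - 1*(-52104)) = ((3*(-365))/191722 + (-59 + 120*39)/(-31941)) - (-24083 - 1*(-52104)) = (-1095*1/191722 + (-59 + 4680)*(-1/31941)) - (-24083 + 52104) = (-1095/191722 + 4621*(-1/31941)) - 1*28021 = (-1095/191722 - 4621/31941) - 28021 = -920922757/6123792402 - 28021 = -171595707819199/6123792402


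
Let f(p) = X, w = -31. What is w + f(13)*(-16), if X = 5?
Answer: -111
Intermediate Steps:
f(p) = 5
w + f(13)*(-16) = -31 + 5*(-16) = -31 - 80 = -111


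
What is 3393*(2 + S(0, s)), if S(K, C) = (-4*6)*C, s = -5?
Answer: 413946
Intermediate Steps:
S(K, C) = -24*C
3393*(2 + S(0, s)) = 3393*(2 - 24*(-5)) = 3393*(2 + 120) = 3393*122 = 413946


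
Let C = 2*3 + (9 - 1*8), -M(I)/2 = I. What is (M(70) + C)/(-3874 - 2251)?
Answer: 19/875 ≈ 0.021714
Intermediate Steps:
M(I) = -2*I
C = 7 (C = 6 + (9 - 8) = 6 + 1 = 7)
(M(70) + C)/(-3874 - 2251) = (-2*70 + 7)/(-3874 - 2251) = (-140 + 7)/(-6125) = -133*(-1/6125) = 19/875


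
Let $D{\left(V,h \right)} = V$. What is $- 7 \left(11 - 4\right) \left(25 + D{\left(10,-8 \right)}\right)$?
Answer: $-1715$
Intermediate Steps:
$- 7 \left(11 - 4\right) \left(25 + D{\left(10,-8 \right)}\right) = - 7 \left(11 - 4\right) \left(25 + 10\right) = \left(-7\right) 7 \cdot 35 = \left(-49\right) 35 = -1715$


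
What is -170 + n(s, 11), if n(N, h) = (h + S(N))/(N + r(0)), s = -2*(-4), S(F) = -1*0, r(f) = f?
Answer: -1349/8 ≈ -168.63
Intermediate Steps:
S(F) = 0
s = 8
n(N, h) = h/N (n(N, h) = (h + 0)/(N + 0) = h/N)
-170 + n(s, 11) = -170 + 11/8 = -1349/8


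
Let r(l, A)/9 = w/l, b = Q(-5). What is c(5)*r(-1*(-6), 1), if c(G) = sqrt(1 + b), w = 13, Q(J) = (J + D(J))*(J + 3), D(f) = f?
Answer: 39*sqrt(21)/2 ≈ 89.360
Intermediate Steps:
Q(J) = 2*J*(3 + J) (Q(J) = (J + J)*(J + 3) = (2*J)*(3 + J) = 2*J*(3 + J))
b = 20 (b = 2*(-5)*(3 - 5) = 2*(-5)*(-2) = 20)
r(l, A) = 117/l (r(l, A) = 9*(13/l) = 117/l)
c(G) = sqrt(21) (c(G) = sqrt(1 + 20) = sqrt(21))
c(5)*r(-1*(-6), 1) = sqrt(21)*(117/((-1*(-6)))) = sqrt(21)*(117/6) = sqrt(21)*(117*(1/6)) = sqrt(21)*(39/2) = 39*sqrt(21)/2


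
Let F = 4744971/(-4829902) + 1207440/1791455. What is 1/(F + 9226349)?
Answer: 22474161266/207354448391007829 ≈ 1.0839e-7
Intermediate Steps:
F = -6931390005/22474161266 (F = 4744971*(-1/4829902) + 1207440*(1/1791455) = -61623/62726 + 241488/358291 = -6931390005/22474161266 ≈ -0.30842)
1/(F + 9226349) = 1/(-6931390005/22474161266 + 9226349) = 1/(207354448391007829/22474161266) = 22474161266/207354448391007829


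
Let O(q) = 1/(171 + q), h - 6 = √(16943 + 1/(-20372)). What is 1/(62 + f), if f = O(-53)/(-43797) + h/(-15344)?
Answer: 1985603574921918920155963776/123106642521055732913559858677 + 204909142242665952*√1757914114935/123106642521055732913559858677 ≈ 0.016131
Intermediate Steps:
h = 6 + √1757914114935/10186 (h = 6 + √(16943 + 1/(-20372)) = 6 + √(16943 - 1/20372) = 6 + √(345162795/20372) = 6 + √1757914114935/10186 ≈ 136.17)
f = -7755905/19824624456 - √1757914114935/156293984 (f = 1/((171 - 53)*(-43797)) + (6 + √1757914114935/10186)/(-15344) = -1/43797/118 + (6 + √1757914114935/10186)*(-1/15344) = (1/118)*(-1/43797) + (-3/7672 - √1757914114935/156293984) = -1/5168046 + (-3/7672 - √1757914114935/156293984) = -7755905/19824624456 - √1757914114935/156293984 ≈ -0.0088744)
1/(62 + f) = 1/(62 + (-7755905/19824624456 - √1757914114935/156293984)) = 1/(1229118960367/19824624456 - √1757914114935/156293984)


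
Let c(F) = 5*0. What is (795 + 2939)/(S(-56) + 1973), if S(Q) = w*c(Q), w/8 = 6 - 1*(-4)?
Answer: 3734/1973 ≈ 1.8925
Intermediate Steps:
w = 80 (w = 8*(6 - 1*(-4)) = 8*(6 + 4) = 8*10 = 80)
c(F) = 0
S(Q) = 0 (S(Q) = 80*0 = 0)
(795 + 2939)/(S(-56) + 1973) = (795 + 2939)/(0 + 1973) = 3734/1973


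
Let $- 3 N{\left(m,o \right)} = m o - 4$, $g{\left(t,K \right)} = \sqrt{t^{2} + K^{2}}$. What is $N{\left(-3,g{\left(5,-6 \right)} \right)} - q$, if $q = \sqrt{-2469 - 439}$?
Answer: $\frac{4}{3} + \sqrt{61} - 2 i \sqrt{727} \approx 9.1436 - 53.926 i$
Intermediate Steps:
$g{\left(t,K \right)} = \sqrt{K^{2} + t^{2}}$
$N{\left(m,o \right)} = \frac{4}{3} - \frac{m o}{3}$ ($N{\left(m,o \right)} = - \frac{m o - 4}{3} = - \frac{-4 + m o}{3} = \frac{4}{3} - \frac{m o}{3}$)
$q = 2 i \sqrt{727}$ ($q = \sqrt{-2908} = 2 i \sqrt{727} \approx 53.926 i$)
$N{\left(-3,g{\left(5,-6 \right)} \right)} - q = \left(\frac{4}{3} - - \sqrt{\left(-6\right)^{2} + 5^{2}}\right) - 2 i \sqrt{727} = \left(\frac{4}{3} - - \sqrt{36 + 25}\right) - 2 i \sqrt{727} = \left(\frac{4}{3} - - \sqrt{61}\right) - 2 i \sqrt{727} = \left(\frac{4}{3} + \sqrt{61}\right) - 2 i \sqrt{727} = \frac{4}{3} + \sqrt{61} - 2 i \sqrt{727}$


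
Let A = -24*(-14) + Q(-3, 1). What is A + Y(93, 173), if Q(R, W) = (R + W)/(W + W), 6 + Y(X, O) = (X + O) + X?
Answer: 688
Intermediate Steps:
Y(X, O) = -6 + O + 2*X (Y(X, O) = -6 + ((X + O) + X) = -6 + ((O + X) + X) = -6 + (O + 2*X) = -6 + O + 2*X)
Q(R, W) = (R + W)/(2*W) (Q(R, W) = (R + W)/((2*W)) = (R + W)*(1/(2*W)) = (R + W)/(2*W))
A = 335 (A = -24*(-14) + (½)*(-3 + 1)/1 = 336 + (½)*1*(-2) = 336 - 1 = 335)
A + Y(93, 173) = 335 + (-6 + 173 + 2*93) = 335 + (-6 + 173 + 186) = 335 + 353 = 688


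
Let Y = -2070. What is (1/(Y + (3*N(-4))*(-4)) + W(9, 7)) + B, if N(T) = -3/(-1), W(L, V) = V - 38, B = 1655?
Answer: 3420143/2106 ≈ 1624.0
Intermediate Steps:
W(L, V) = -38 + V
N(T) = 3 (N(T) = -3*(-1) = 3)
(1/(Y + (3*N(-4))*(-4)) + W(9, 7)) + B = (1/(-2070 + (3*3)*(-4)) + (-38 + 7)) + 1655 = (1/(-2070 + 9*(-4)) - 31) + 1655 = (1/(-2070 - 36) - 31) + 1655 = (1/(-2106) - 31) + 1655 = (-1/2106 - 31) + 1655 = -65287/2106 + 1655 = 3420143/2106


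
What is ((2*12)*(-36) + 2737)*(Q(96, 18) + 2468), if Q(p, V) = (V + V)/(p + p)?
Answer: 73966643/16 ≈ 4.6229e+6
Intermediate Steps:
Q(p, V) = V/p (Q(p, V) = (2*V)/((2*p)) = (2*V)*(1/(2*p)) = V/p)
((2*12)*(-36) + 2737)*(Q(96, 18) + 2468) = ((2*12)*(-36) + 2737)*(18/96 + 2468) = (24*(-36) + 2737)*(18*(1/96) + 2468) = (-864 + 2737)*(3/16 + 2468) = 1873*(39491/16) = 73966643/16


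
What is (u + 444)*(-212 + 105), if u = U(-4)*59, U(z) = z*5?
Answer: 78752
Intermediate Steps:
U(z) = 5*z
u = -1180 (u = (5*(-4))*59 = -20*59 = -1180)
(u + 444)*(-212 + 105) = (-1180 + 444)*(-212 + 105) = -736*(-107) = 78752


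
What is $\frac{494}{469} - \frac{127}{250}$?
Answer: $\frac{63937}{117250} \approx 0.54531$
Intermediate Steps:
$\frac{494}{469} - \frac{127}{250} = \frac{63937}{117250}$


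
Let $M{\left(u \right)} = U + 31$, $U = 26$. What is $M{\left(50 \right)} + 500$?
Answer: $557$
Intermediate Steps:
$M{\left(u \right)} = 57$ ($M{\left(u \right)} = 26 + 31 = 57$)
$M{\left(50 \right)} + 500 = 57 + 500 = 557$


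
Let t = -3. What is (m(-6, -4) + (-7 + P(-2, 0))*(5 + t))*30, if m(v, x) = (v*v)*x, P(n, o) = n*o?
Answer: -4740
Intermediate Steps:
m(v, x) = x*v² (m(v, x) = v²*x = x*v²)
(m(-6, -4) + (-7 + P(-2, 0))*(5 + t))*30 = (-4*(-6)² + (-7 - 2*0)*(5 - 3))*30 = (-4*36 + (-7 + 0)*2)*30 = (-144 - 7*2)*30 = (-144 - 14)*30 = -158*30 = -4740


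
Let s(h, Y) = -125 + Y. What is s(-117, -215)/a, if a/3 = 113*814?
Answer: -170/137973 ≈ -0.0012321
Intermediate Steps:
a = 275946 (a = 3*(113*814) = 3*91982 = 275946)
s(-117, -215)/a = (-125 - 215)/275946 = -340*1/275946 = -170/137973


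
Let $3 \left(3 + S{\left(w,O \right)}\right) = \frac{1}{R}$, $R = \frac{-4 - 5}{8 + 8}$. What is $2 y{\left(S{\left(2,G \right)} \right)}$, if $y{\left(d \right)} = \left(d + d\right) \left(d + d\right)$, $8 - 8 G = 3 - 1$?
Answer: $\frac{75272}{729} \approx 103.25$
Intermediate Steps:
$R = - \frac{9}{16} \approx -0.5625$
$G = \frac{3}{4}$ ($G = 1 - \frac{3 - 1}{8} = 1 - \frac{1}{4} = \frac{3}{4} \approx 0.75$)
$S{\left(w,O \right)} = - \frac{97}{27}$ ($S{\left(w,O \right)} = -3 + \frac{1}{3 \left(- \frac{9}{16}\right)} = -3 + \frac{1}{3} \left(- \frac{16}{9}\right) = -3 - \frac{16}{27} = - \frac{97}{27}$)
$y{\left(d \right)} = 4 d^{2}$ ($y{\left(d \right)} = 2 d 2 d = 4 d^{2}$)
$2 y{\left(S{\left(2,G \right)} \right)} = 2 \cdot 4 \left(- \frac{97}{27}\right)^{2} = 2 \cdot 4 \cdot \frac{9409}{729} = 2 \cdot \frac{37636}{729} = \frac{75272}{729}$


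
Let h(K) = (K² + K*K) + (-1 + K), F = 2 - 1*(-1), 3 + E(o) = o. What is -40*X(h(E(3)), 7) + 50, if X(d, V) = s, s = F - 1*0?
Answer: -70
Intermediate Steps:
E(o) = -3 + o
F = 3 (F = 2 + 1 = 3)
h(K) = -1 + K + 2*K² (h(K) = (K² + K²) + (-1 + K) = 2*K² + (-1 + K) = -1 + K + 2*K²)
s = 3 (s = 3 - 1*0 = 3 + 0 = 3)
X(d, V) = 3
-40*X(h(E(3)), 7) + 50 = -40*3 + 50 = -120 + 50 = -70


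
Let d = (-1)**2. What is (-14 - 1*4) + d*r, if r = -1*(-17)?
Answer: -1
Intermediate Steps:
d = 1
r = 17
(-14 - 1*4) + d*r = (-14 - 1*4) + 1*17 = (-14 - 4) + 17 = -18 + 17 = -1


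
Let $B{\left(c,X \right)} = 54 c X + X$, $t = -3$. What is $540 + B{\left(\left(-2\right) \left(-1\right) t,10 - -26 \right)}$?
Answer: $-11088$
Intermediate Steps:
$B{\left(c,X \right)} = X + 54 X c$ ($B{\left(c,X \right)} = 54 X c + X = X + 54 X c$)
$540 + B{\left(\left(-2\right) \left(-1\right) t,10 - -26 \right)} = 540 + \left(10 - -26\right) \left(1 + 54 \left(-2\right) \left(-1\right) \left(-3\right)\right) = 540 + \left(10 + 26\right) \left(1 + 54 \cdot 2 \left(-3\right)\right) = 540 + 36 \left(1 + 54 \left(-6\right)\right) = 540 + 36 \left(1 - 324\right) = 540 + 36 \left(-323\right) = 540 - 11628 = -11088$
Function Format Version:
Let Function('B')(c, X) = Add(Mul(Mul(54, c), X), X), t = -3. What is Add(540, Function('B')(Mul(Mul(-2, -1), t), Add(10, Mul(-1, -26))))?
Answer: -11088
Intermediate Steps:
Function('B')(c, X) = Add(X, Mul(54, X, c)) (Function('B')(c, X) = Add(Mul(54, X, c), X) = Add(X, Mul(54, X, c)))
Add(540, Function('B')(Mul(Mul(-2, -1), t), Add(10, Mul(-1, -26)))) = Add(540, Mul(Add(10, Mul(-1, -26)), Add(1, Mul(54, Mul(Mul(-2, -1), -3))))) = Add(540, Mul(Add(10, 26), Add(1, Mul(54, Mul(2, -3))))) = Add(540, Mul(36, Add(1, Mul(54, -6)))) = Add(540, Mul(36, Add(1, -324))) = Add(540, Mul(36, -323)) = Add(540, -11628) = -11088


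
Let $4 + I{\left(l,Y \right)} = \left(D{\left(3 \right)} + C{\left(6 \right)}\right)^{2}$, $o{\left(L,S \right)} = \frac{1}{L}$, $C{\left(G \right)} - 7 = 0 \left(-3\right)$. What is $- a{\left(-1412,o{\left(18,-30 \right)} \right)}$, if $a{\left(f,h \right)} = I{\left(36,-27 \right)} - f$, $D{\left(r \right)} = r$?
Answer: $-1508$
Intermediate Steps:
$C{\left(G \right)} = 7$ ($C{\left(G \right)} = 7 + 0 \left(-3\right) = 7 + 0 = 7$)
$I{\left(l,Y \right)} = 96$ ($I{\left(l,Y \right)} = -4 + \left(3 + 7\right)^{2} = -4 + 10^{2} = -4 + 100 = 96$)
$a{\left(f,h \right)} = 96 - f$
$- a{\left(-1412,o{\left(18,-30 \right)} \right)} = - (96 - -1412) = - (96 + 1412) = \left(-1\right) 1508 = -1508$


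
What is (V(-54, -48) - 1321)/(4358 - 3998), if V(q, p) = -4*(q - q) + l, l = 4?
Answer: -439/120 ≈ -3.6583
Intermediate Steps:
V(q, p) = 4 (V(q, p) = -4*(q - q) + 4 = -4*0 + 4 = 0 + 4 = 4)
(V(-54, -48) - 1321)/(4358 - 3998) = (4 - 1321)/(4358 - 3998) = -1317/360 = -1317*1/360 = -439/120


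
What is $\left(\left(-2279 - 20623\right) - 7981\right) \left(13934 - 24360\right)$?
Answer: $321986158$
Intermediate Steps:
$\left(\left(-2279 - 20623\right) - 7981\right) \left(13934 - 24360\right) = \left(\left(-2279 - 20623\right) - 7981\right) \left(-10426\right) = \left(-22902 - 7981\right) \left(-10426\right) = \left(-30883\right) \left(-10426\right) = 321986158$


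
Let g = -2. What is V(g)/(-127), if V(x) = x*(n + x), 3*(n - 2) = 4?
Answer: 8/381 ≈ 0.020997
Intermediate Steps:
n = 10/3 (n = 2 + (⅓)*4 = 2 + 4/3 = 10/3 ≈ 3.3333)
V(x) = x*(10/3 + x)
V(g)/(-127) = ((⅓)*(-2)*(10 + 3*(-2)))/(-127) = -(-2)*(10 - 6)/381 = -(-2)*4/381 = -1/127*(-8/3) = 8/381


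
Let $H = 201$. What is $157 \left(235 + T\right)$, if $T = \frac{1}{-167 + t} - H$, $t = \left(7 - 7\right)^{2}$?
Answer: $\frac{891289}{167} \approx 5337.1$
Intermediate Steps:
$t = 0$ ($t = \left(7 - 7\right)^{2} = 0^{2} = 0$)
$T = - \frac{33568}{167}$ ($T = \frac{1}{-167 + 0} - 201 = \frac{1}{-167} - 201 = - \frac{1}{167} - 201 = - \frac{33568}{167} \approx -201.01$)
$157 \left(235 + T\right) = 157 \left(235 - \frac{33568}{167}\right) = 157 \cdot \frac{5677}{167} = \frac{891289}{167}$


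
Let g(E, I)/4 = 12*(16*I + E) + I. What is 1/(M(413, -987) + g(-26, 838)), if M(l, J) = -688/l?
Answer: 413/266668456 ≈ 1.5487e-6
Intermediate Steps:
g(E, I) = 48*E + 772*I (g(E, I) = 4*(12*(16*I + E) + I) = 4*(12*(E + 16*I) + I) = 4*((12*E + 192*I) + I) = 4*(12*E + 193*I) = 48*E + 772*I)
1/(M(413, -987) + g(-26, 838)) = 1/(-688/413 + (48*(-26) + 772*838)) = 1/(-688*1/413 + (-1248 + 646936)) = 1/(-688/413 + 645688) = 1/(266668456/413) = 413/266668456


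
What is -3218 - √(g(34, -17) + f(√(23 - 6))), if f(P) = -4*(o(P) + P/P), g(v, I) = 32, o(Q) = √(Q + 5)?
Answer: -3218 - 2*√(7 - √(5 + √17)) ≈ -3222.0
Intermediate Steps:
o(Q) = √(5 + Q)
f(P) = -4 - 4*√(5 + P) (f(P) = -4*(√(5 + P) + P/P) = -4*(√(5 + P) + 1) = -4*(1 + √(5 + P)) = -4 - 4*√(5 + P))
-3218 - √(g(34, -17) + f(√(23 - 6))) = -3218 - √(32 + (-4 - 4*√(5 + √(23 - 6)))) = -3218 - √(32 + (-4 - 4*√(5 + √17))) = -3218 - √(28 - 4*√(5 + √17))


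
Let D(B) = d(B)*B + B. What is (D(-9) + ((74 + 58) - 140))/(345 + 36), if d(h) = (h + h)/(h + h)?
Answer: -26/381 ≈ -0.068241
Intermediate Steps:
d(h) = 1 (d(h) = (2*h)/((2*h)) = (2*h)*(1/(2*h)) = 1)
D(B) = 2*B (D(B) = 1*B + B = B + B = 2*B)
(D(-9) + ((74 + 58) - 140))/(345 + 36) = (2*(-9) + ((74 + 58) - 140))/(345 + 36) = (-18 + (132 - 140))/381 = (-18 - 8)*(1/381) = -26*1/381 = -26/381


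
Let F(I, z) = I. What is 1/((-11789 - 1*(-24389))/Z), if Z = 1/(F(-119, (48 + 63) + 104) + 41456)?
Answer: 1/520846200 ≈ 1.9200e-9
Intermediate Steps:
Z = 1/41337 (Z = 1/(-119 + 41456) = 1/41337 ≈ 2.4191e-5)
1/((-11789 - 1*(-24389))/Z) = 1/((-11789 - 1*(-24389))/(1/41337)) = 1/((-11789 + 24389)*41337) = 1/(12600*41337) = 1/520846200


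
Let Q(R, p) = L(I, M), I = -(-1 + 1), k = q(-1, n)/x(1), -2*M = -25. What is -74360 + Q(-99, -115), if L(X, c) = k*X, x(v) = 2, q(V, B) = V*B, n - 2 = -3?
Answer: -74360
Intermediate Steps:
n = -1 (n = 2 - 3 = -1)
q(V, B) = B*V
M = 25/2 (M = -1/2*(-25) = 25/2 ≈ 12.500)
k = 1/2 (k = -1*(-1)/2 = 1*(1/2) = 1/2 ≈ 0.50000)
I = 0 (I = -1*0 = 0)
L(X, c) = X/2
Q(R, p) = 0 (Q(R, p) = (1/2)*0 = 0)
-74360 + Q(-99, -115) = -74360 + 0 = -74360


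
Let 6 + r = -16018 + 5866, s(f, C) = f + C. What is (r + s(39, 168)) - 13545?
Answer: -23496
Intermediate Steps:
s(f, C) = C + f
r = -10158 (r = -6 + (-16018 + 5866) = -6 - 10152 = -10158)
(r + s(39, 168)) - 13545 = (-10158 + (168 + 39)) - 13545 = (-10158 + 207) - 13545 = -9951 - 13545 = -23496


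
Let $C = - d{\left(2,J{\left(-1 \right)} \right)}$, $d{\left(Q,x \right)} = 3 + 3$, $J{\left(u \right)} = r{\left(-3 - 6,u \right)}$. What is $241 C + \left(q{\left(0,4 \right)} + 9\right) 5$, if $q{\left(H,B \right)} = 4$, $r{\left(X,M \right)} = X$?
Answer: $-1381$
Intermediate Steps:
$J{\left(u \right)} = -9$ ($J{\left(u \right)} = -3 - 6 = -9$)
$d{\left(Q,x \right)} = 6$
$C = -6$ ($C = \left(-1\right) 6 = -6$)
$241 C + \left(q{\left(0,4 \right)} + 9\right) 5 = 241 \left(-6\right) + \left(4 + 9\right) 5 = -1446 + 13 \cdot 5 = -1446 + 65 = -1381$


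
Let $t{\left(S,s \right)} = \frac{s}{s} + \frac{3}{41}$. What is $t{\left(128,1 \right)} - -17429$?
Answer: $\frac{714633}{41} \approx 17430.0$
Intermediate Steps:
$t{\left(S,s \right)} = \frac{44}{41}$ ($t{\left(S,s \right)} = 1 + 3 \cdot \frac{1}{41} = 1 + \frac{3}{41} = \frac{44}{41}$)
$t{\left(128,1 \right)} - -17429 = \frac{44}{41} - -17429 = \frac{44}{41} + 17429 = \frac{714633}{41}$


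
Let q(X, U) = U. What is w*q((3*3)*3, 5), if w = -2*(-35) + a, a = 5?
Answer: 375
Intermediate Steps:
w = 75 (w = -2*(-35) + 5 = 70 + 5 = 75)
w*q((3*3)*3, 5) = 75*5 = 375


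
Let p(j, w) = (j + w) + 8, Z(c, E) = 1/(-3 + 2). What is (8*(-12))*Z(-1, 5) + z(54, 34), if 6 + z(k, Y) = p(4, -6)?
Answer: 96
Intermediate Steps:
Z(c, E) = -1 (Z(c, E) = 1/(-1) = -1)
p(j, w) = 8 + j + w
z(k, Y) = 0 (z(k, Y) = -6 + (8 + 4 - 6) = -6 + 6 = 0)
(8*(-12))*Z(-1, 5) + z(54, 34) = (8*(-12))*(-1) + 0 = -96*(-1) + 0 = 96 + 0 = 96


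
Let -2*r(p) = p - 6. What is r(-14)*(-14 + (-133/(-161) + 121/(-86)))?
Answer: -144205/989 ≈ -145.81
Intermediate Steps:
r(p) = 3 - p/2 (r(p) = -(p - 6)/2 = -(-6 + p)/2 = 3 - p/2)
r(-14)*(-14 + (-133/(-161) + 121/(-86))) = (3 - ½*(-14))*(-14 + (-133/(-161) + 121/(-86))) = (3 + 7)*(-14 + (-133*(-1/161) + 121*(-1/86))) = 10*(-14 + (19/23 - 121/86)) = 10*(-14 - 1149/1978) = 10*(-28841/1978) = -144205/989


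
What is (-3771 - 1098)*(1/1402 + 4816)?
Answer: -32875648677/1402 ≈ -2.3449e+7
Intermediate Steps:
(-3771 - 1098)*(1/1402 + 4816) = -4869*(1/1402 + 4816) = -4869*6752033/1402 = -32875648677/1402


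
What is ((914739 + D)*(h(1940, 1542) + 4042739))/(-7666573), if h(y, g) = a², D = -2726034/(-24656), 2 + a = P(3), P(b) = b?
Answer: -11398773674895165/23628377986 ≈ -4.8242e+5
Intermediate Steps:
a = 1 (a = -2 + 3 = 1)
D = 1363017/12328 (D = -2726034*(-1/24656) = 1363017/12328 ≈ 110.56)
h(y, g) = 1 (h(y, g) = 1² = 1)
((914739 + D)*(h(1940, 1542) + 4042739))/(-7666573) = ((914739 + 1363017/12328)*(1 + 4042739))/(-7666573) = ((11278265409/12328)*4042740)*(-1/7666573) = (11398773674895165/3082)*(-1/7666573) = -11398773674895165/23628377986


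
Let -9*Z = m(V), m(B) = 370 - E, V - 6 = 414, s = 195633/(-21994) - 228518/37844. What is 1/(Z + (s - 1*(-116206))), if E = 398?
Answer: 936383553/108802317098032 ≈ 8.6063e-6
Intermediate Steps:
s = -1553695018/104042617 (s = 195633*(-1/21994) - 228518*1/37844 = -195633/21994 - 114259/18922 = -1553695018/104042617 ≈ -14.933)
V = 420 (V = 6 + 414 = 420)
m(B) = -28 (m(B) = 370 - 1*398 = 370 - 398 = -28)
Z = 28/9 (Z = -⅑*(-28) = 28/9 ≈ 3.1111)
1/(Z + (s - 1*(-116206))) = 1/(28/9 + (-1553695018/104042617 - 1*(-116206))) = 1/(28/9 + (-1553695018/104042617 + 116206)) = 1/(28/9 + 12088822656084/104042617) = 1/(108802317098032/936383553) = 936383553/108802317098032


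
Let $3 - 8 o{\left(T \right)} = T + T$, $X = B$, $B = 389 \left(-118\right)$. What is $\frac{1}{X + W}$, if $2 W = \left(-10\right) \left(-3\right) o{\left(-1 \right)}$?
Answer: $- \frac{8}{367141} \approx -2.179 \cdot 10^{-5}$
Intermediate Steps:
$B = -45902$
$X = -45902$
$o{\left(T \right)} = \frac{3}{8} - \frac{T}{4}$ ($o{\left(T \right)} = \frac{3}{8} - \frac{T + T}{8} = \frac{3}{8} - \frac{2 T}{8} = \frac{3}{8} - \frac{T}{4}$)
$W = \frac{75}{8}$ ($W = \frac{\left(-10\right) \left(-3\right) \left(\frac{3}{8} - - \frac{1}{4}\right)}{2} = \frac{30 \left(\frac{3}{8} + \frac{1}{4}\right)}{2} = \frac{30 \cdot \frac{5}{8}}{2} = \frac{1}{2} \cdot \frac{75}{4} = \frac{75}{8} \approx 9.375$)
$\frac{1}{X + W} = \frac{1}{-45902 + \frac{75}{8}} = \frac{1}{- \frac{367141}{8}} = - \frac{8}{367141}$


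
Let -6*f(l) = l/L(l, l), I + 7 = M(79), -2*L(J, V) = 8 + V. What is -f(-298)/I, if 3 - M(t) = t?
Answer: 149/36105 ≈ 0.0041269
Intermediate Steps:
L(J, V) = -4 - V/2 (L(J, V) = -(8 + V)/2 = -4 - V/2)
M(t) = 3 - t
I = -83 (I = -7 + (3 - 1*79) = -7 + (3 - 79) = -7 - 76 = -83)
f(l) = -l/(6*(-4 - l/2))
-f(-298)/I = -(⅓)*(-298)/(8 - 298)/(-83) = -(⅓)*(-298)/(-290)*(-1)/83 = -(⅓)*(-298)*(-1/290)*(-1)/83 = -149*(-1)/(435*83) = -1*(-149/36105) = 149/36105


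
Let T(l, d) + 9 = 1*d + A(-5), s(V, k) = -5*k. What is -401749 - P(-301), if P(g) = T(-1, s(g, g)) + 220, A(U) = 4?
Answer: -403469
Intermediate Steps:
T(l, d) = -5 + d (T(l, d) = -9 + (1*d + 4) = -9 + (d + 4) = -9 + (4 + d) = -5 + d)
P(g) = 215 - 5*g (P(g) = (-5 - 5*g) + 220 = 215 - 5*g)
-401749 - P(-301) = -401749 - (215 - 5*(-301)) = -401749 - (215 + 1505) = -401749 - 1*1720 = -401749 - 1720 = -403469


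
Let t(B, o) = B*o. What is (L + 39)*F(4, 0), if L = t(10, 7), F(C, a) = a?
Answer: 0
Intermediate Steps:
L = 70 (L = 10*7 = 70)
(L + 39)*F(4, 0) = (70 + 39)*0 = 109*0 = 0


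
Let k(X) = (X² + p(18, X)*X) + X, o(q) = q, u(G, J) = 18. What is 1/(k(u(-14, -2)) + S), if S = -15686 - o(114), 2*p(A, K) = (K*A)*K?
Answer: 1/37030 ≈ 2.7005e-5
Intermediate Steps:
p(A, K) = A*K²/2 (p(A, K) = ((K*A)*K)/2 = ((A*K)*K)/2 = (A*K²)/2 = A*K²/2)
k(X) = X + X² + 9*X³ (k(X) = (X² + ((½)*18*X²)*X) + X = (X² + (9*X²)*X) + X = (X² + 9*X³) + X = X + X² + 9*X³)
S = -15800 (S = -15686 - 1*114 = -15686 - 114 = -15800)
1/(k(u(-14, -2)) + S) = 1/(18*(1 + 18 + 9*18²) - 15800) = 1/(18*(1 + 18 + 9*324) - 15800) = 1/(18*(1 + 18 + 2916) - 15800) = 1/(18*2935 - 15800) = 1/(52830 - 15800) = 1/37030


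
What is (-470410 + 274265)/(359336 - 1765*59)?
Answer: -196145/255201 ≈ -0.76859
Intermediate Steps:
(-470410 + 274265)/(359336 - 1765*59) = -196145/(359336 - 104135) = -196145/255201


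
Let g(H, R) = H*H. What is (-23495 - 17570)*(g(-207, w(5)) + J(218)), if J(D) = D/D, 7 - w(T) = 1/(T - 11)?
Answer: -1759635250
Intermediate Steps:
w(T) = 7 - 1/(-11 + T) (w(T) = 7 - 1/(T - 11) = 7 - 1/(-11 + T))
g(H, R) = H²
J(D) = 1
(-23495 - 17570)*(g(-207, w(5)) + J(218)) = (-23495 - 17570)*((-207)² + 1) = -41065*(42849 + 1) = -41065*42850 = -1759635250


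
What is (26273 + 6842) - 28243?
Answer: 4872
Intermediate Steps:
(26273 + 6842) - 28243 = 33115 - 28243 = 4872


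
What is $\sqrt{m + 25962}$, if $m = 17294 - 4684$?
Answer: $2 \sqrt{9643} \approx 196.4$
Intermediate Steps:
$m = 12610$ ($m = 17294 - 4684 = 12610$)
$\sqrt{m + 25962} = \sqrt{12610 + 25962} = \sqrt{38572} = 2 \sqrt{9643}$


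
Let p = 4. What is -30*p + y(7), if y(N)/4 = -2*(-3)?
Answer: -96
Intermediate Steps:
y(N) = 24 (y(N) = 4*(-2*(-3)) = 4*6 = 24)
-30*p + y(7) = -30*4 + 24 = -120 + 24 = -96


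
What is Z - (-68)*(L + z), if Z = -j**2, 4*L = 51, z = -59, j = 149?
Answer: -25346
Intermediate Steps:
L = 51/4 (L = (1/4)*51 = 51/4 ≈ 12.750)
Z = -22201 (Z = -1*149**2 = -1*22201 = -22201)
Z - (-68)*(L + z) = -22201 - (-68)*(51/4 - 59) = -22201 - (-68)*(-185)/4 = -22201 - 1*3145 = -22201 - 3145 = -25346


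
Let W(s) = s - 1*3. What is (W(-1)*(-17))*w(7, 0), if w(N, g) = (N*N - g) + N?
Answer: 3808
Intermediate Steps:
W(s) = -3 + s (W(s) = s - 3 = -3 + s)
w(N, g) = N + N**2 - g (w(N, g) = (N**2 - g) + N = N + N**2 - g)
(W(-1)*(-17))*w(7, 0) = ((-3 - 1)*(-17))*(7 + 7**2 - 1*0) = (-4*(-17))*(7 + 49 + 0) = 68*56 = 3808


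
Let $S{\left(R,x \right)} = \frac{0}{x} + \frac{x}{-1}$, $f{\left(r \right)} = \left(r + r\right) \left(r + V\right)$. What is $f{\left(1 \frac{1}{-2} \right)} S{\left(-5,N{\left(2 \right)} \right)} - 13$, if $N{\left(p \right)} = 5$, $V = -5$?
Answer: $- \frac{81}{2} \approx -40.5$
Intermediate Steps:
$f{\left(r \right)} = 2 r \left(-5 + r\right)$ ($f{\left(r \right)} = \left(r + r\right) \left(r - 5\right) = 2 r \left(-5 + r\right)$)
$S{\left(R,x \right)} = - x$ ($S{\left(R,x \right)} = 0 + x \left(-1\right) = 0 - x = - x$)
$f{\left(1 \frac{1}{-2} \right)} S{\left(-5,N{\left(2 \right)} \right)} - 13 = 2 \cdot 1 \frac{1}{-2} \left(-5 + 1 \frac{1}{-2}\right) \left(\left(-1\right) 5\right) - 13 = 2 \cdot 1 \left(- \frac{1}{2}\right) \left(-5 + 1 \left(- \frac{1}{2}\right)\right) \left(-5\right) - 13 = 2 \left(- \frac{1}{2}\right) \left(-5 - \frac{1}{2}\right) \left(-5\right) - 13 = 2 \left(- \frac{1}{2}\right) \left(- \frac{11}{2}\right) \left(-5\right) - 13 = \frac{11}{2} \left(-5\right) - 13 = - \frac{55}{2} - 13 = - \frac{81}{2}$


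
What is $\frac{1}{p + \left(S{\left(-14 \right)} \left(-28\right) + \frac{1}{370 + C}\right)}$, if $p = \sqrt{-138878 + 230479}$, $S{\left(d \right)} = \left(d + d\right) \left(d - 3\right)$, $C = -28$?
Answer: $- \frac{1558895850}{20766245311261} - \frac{116964 \sqrt{91601}}{20766245311261} \approx -7.6773 \cdot 10^{-5}$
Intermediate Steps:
$S{\left(d \right)} = 2 d \left(-3 + d\right)$
$p = \sqrt{91601} \approx 302.66$
$\frac{1}{p + \left(S{\left(-14 \right)} \left(-28\right) + \frac{1}{370 + C}\right)} = \frac{1}{\sqrt{91601} + \left(2 \left(-14\right) \left(-3 - 14\right) \left(-28\right) + \frac{1}{370 - 28}\right)} = \frac{1}{\sqrt{91601} + \left(2 \left(-14\right) \left(-17\right) \left(-28\right) + \frac{1}{342}\right)} = \frac{1}{\sqrt{91601} + \left(476 \left(-28\right) + \frac{1}{342}\right)} = \frac{1}{\sqrt{91601} + \left(-13328 + \frac{1}{342}\right)} = \frac{1}{\sqrt{91601} - \frac{4558175}{342}} = \frac{1}{- \frac{4558175}{342} + \sqrt{91601}}$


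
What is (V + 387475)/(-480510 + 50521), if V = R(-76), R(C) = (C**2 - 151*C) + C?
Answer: -404651/429989 ≈ -0.94107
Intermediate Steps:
R(C) = C**2 - 150*C
V = 17176 (V = -76*(-150 - 76) = -76*(-226) = 17176)
(V + 387475)/(-480510 + 50521) = (17176 + 387475)/(-480510 + 50521) = 404651/(-429989) = 404651*(-1/429989) = -404651/429989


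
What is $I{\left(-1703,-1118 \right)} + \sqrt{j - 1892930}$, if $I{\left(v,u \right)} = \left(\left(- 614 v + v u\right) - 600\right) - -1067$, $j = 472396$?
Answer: $2950063 + i \sqrt{1420534} \approx 2.9501 \cdot 10^{6} + 1191.9 i$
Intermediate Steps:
$I{\left(v,u \right)} = 467 - 614 v + u v$ ($I{\left(v,u \right)} = \left(\left(- 614 v + u v\right) - 600\right) + 1067 = \left(-600 - 614 v + u v\right) + 1067 = 467 - 614 v + u v$)
$I{\left(-1703,-1118 \right)} + \sqrt{j - 1892930} = \left(467 - -1045642 - -1903954\right) + \sqrt{472396 - 1892930} = \left(467 + 1045642 + 1903954\right) + \sqrt{-1420534} = 2950063 + i \sqrt{1420534}$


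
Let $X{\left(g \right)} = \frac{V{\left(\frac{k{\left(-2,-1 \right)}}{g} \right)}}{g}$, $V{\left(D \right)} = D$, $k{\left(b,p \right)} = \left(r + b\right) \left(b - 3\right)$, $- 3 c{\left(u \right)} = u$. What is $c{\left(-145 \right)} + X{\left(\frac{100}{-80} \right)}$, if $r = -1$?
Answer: $\frac{869}{15} \approx 57.933$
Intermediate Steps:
$c{\left(u \right)} = - \frac{u}{3}$
$k{\left(b,p \right)} = \left(-1 + b\right) \left(-3 + b\right)$ ($k{\left(b,p \right)} = \left(-1 + b\right) \left(b - 3\right) = \left(-1 + b\right) \left(-3 + b\right)$)
$X{\left(g \right)} = \frac{15}{g^{2}}$ ($X{\left(g \right)} = \frac{\left(3 + \left(-2\right)^{2} - -8\right) \frac{1}{g}}{g} = \frac{\left(3 + 4 + 8\right) \frac{1}{g}}{g} = \frac{15 \frac{1}{g}}{g} = \frac{15}{g^{2}}$)
$c{\left(-145 \right)} + X{\left(\frac{100}{-80} \right)} = \left(- \frac{1}{3}\right) \left(-145\right) + \frac{15}{\frac{25}{16}} = \frac{145}{3} + \frac{15}{\frac{25}{16}} = \frac{145}{3} + 15 \cdot \frac{16}{25} = \frac{145}{3} + \frac{48}{5} = \frac{869}{15}$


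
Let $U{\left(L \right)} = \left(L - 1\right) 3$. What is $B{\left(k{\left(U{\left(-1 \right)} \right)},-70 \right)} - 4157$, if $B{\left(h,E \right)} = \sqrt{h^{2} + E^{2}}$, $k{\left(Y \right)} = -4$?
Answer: $-4157 + 2 \sqrt{1229} \approx -4086.9$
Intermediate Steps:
$U{\left(L \right)} = -3 + 3 L$ ($U{\left(L \right)} = \left(-1 + L\right) 3 = -3 + 3 L$)
$B{\left(h,E \right)} = \sqrt{E^{2} + h^{2}}$
$B{\left(k{\left(U{\left(-1 \right)} \right)},-70 \right)} - 4157 = \sqrt{\left(-70\right)^{2} + \left(-4\right)^{2}} - 4157 = \sqrt{4900 + 16} - 4157 = \sqrt{4916} - 4157 = 2 \sqrt{1229} - 4157 = -4157 + 2 \sqrt{1229}$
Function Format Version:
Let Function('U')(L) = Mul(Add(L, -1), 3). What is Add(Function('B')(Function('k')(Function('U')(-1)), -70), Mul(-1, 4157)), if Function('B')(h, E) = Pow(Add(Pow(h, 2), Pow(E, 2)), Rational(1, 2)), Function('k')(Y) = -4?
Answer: Add(-4157, Mul(2, Pow(1229, Rational(1, 2)))) ≈ -4086.9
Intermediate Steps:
Function('U')(L) = Add(-3, Mul(3, L)) (Function('U')(L) = Mul(Add(-1, L), 3) = Add(-3, Mul(3, L)))
Function('B')(h, E) = Pow(Add(Pow(E, 2), Pow(h, 2)), Rational(1, 2))
Add(Function('B')(Function('k')(Function('U')(-1)), -70), Mul(-1, 4157)) = Add(Pow(Add(Pow(-70, 2), Pow(-4, 2)), Rational(1, 2)), Mul(-1, 4157)) = Add(Pow(Add(4900, 16), Rational(1, 2)), -4157) = Add(Pow(4916, Rational(1, 2)), -4157) = Add(Mul(2, Pow(1229, Rational(1, 2))), -4157) = Add(-4157, Mul(2, Pow(1229, Rational(1, 2))))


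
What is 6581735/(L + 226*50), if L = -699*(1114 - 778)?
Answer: -6581735/223564 ≈ -29.440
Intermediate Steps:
L = -234864 (L = -699*336 = -234864)
6581735/(L + 226*50) = 6581735/(-234864 + 226*50) = 6581735/(-234864 + 11300) = 6581735/(-223564) = 6581735*(-1/223564) = -6581735/223564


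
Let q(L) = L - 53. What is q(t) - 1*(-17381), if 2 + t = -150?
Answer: 17176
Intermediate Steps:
t = -152 (t = -2 - 150 = -152)
q(L) = -53 + L
q(t) - 1*(-17381) = (-53 - 152) - 1*(-17381) = -205 + 17381 = 17176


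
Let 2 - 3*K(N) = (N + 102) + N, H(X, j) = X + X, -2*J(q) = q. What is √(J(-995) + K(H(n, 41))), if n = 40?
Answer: √14790/6 ≈ 20.269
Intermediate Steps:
J(q) = -q/2
H(X, j) = 2*X
K(N) = -100/3 - 2*N/3 (K(N) = ⅔ - ((N + 102) + N)/3 = ⅔ - ((102 + N) + N)/3 = ⅔ - (102 + 2*N)/3 = ⅔ + (-34 - 2*N/3) = -100/3 - 2*N/3)
√(J(-995) + K(H(n, 41))) = √(-½*(-995) + (-100/3 - 4*40/3)) = √(995/2 + (-100/3 - ⅔*80)) = √(995/2 + (-100/3 - 160/3)) = √(995/2 - 260/3) = √(2465/6) = √14790/6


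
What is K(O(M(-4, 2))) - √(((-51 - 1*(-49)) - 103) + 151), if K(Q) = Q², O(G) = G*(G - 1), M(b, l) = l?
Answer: 4 - √46 ≈ -2.7823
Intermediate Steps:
O(G) = G*(-1 + G)
K(O(M(-4, 2))) - √(((-51 - 1*(-49)) - 103) + 151) = (2*(-1 + 2))² - √(((-51 - 1*(-49)) - 103) + 151) = (2*1)² - √(((-51 + 49) - 103) + 151) = 2² - √((-2 - 103) + 151) = 4 - √(-105 + 151) = 4 - √46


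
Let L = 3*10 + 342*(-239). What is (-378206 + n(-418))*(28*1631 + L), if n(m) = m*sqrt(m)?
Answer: 13630544240 + 15064720*I*sqrt(418) ≈ 1.3631e+10 + 3.08e+8*I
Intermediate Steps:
n(m) = m**(3/2)
L = -81708 (L = 30 - 81738 = -81708)
(-378206 + n(-418))*(28*1631 + L) = (-378206 + (-418)**(3/2))*(28*1631 - 81708) = (-378206 - 418*I*sqrt(418))*(45668 - 81708) = (-378206 - 418*I*sqrt(418))*(-36040) = 13630544240 + 15064720*I*sqrt(418)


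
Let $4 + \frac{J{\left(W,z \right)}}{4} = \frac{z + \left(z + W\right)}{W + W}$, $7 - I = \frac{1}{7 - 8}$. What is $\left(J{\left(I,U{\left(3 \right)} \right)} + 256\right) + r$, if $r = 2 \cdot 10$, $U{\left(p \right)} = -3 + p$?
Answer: $262$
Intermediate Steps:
$I = 8$ ($I = 7 - \frac{1}{7 - 8} = 7 - \frac{1}{-1} = 7 - -1 = 7 + 1 = 8$)
$J{\left(W,z \right)} = -16 + \frac{2 \left(W + 2 z\right)}{W}$ ($J{\left(W,z \right)} = -16 + 4 \frac{z + \left(z + W\right)}{W + W} = -16 + 4 \frac{z + \left(W + z\right)}{2 W} = -16 + 4 \left(W + 2 z\right) \frac{1}{2 W} = -16 + 4 \frac{W + 2 z}{2 W} = -16 + \frac{2 \left(W + 2 z\right)}{W}$)
$r = 20$
$\left(J{\left(I,U{\left(3 \right)} \right)} + 256\right) + r = \left(\left(-14 + \frac{4 \left(-3 + 3\right)}{8}\right) + 256\right) + 20 = \left(\left(-14 + 4 \cdot 0 \cdot \frac{1}{8}\right) + 256\right) + 20 = \left(\left(-14 + 0\right) + 256\right) + 20 = \left(-14 + 256\right) + 20 = 242 + 20 = 262$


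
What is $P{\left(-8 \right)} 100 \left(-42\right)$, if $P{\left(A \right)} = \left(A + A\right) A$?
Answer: $-537600$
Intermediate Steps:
$P{\left(A \right)} = 2 A^{2}$ ($P{\left(A \right)} = 2 A A = 2 A^{2}$)
$P{\left(-8 \right)} 100 \left(-42\right) = 2 \left(-8\right)^{2} \cdot 100 \left(-42\right) = 2 \cdot 64 \cdot 100 \left(-42\right) = 128 \cdot 100 \left(-42\right) = 12800 \left(-42\right) = -537600$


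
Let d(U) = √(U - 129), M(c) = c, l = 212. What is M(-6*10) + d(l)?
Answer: -60 + √83 ≈ -50.890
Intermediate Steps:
d(U) = √(-129 + U)
M(-6*10) + d(l) = -6*10 + √(-129 + 212) = -60 + √83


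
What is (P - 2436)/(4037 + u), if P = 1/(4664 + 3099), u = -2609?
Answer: -18910667/11085564 ≈ -1.7059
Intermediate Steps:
P = 1/7763 ≈ 0.00012882
(P - 2436)/(4037 + u) = (1/7763 - 2436)/(4037 - 2609) = -18910667/7763/1428 = -18910667/7763*1/1428 = -18910667/11085564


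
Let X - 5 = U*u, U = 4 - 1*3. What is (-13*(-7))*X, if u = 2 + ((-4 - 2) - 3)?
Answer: -182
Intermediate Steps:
U = 1 (U = 4 - 3 = 1)
u = -7 (u = 2 + (-6 - 3) = 2 - 9 = -7)
X = -2 (X = 5 + 1*(-7) = 5 - 7 = -2)
(-13*(-7))*X = -13*(-7)*(-2) = 91*(-2) = -182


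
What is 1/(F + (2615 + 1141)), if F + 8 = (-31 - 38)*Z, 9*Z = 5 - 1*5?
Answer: 1/3748 ≈ 0.00026681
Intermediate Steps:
Z = 0 (Z = (5 - 1*5)/9 = (5 - 5)/9 = (1/9)*0 = 0)
F = -8 (F = -8 + (-31 - 38)*0 = -8 - 69*0 = -8 + 0 = -8)
1/(F + (2615 + 1141)) = 1/(-8 + (2615 + 1141)) = 1/(-8 + 3756) = 1/3748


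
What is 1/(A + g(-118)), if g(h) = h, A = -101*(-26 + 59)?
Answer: -1/3451 ≈ -0.00028977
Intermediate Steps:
A = -3333 (A = -101*33 = -3333)
1/(A + g(-118)) = 1/(-3333 - 118) = 1/(-3451) = -1/3451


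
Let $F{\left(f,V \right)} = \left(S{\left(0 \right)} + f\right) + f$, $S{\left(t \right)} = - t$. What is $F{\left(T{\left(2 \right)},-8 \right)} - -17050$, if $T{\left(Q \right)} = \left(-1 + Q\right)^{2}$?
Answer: $17052$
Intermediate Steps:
$F{\left(f,V \right)} = 2 f$ ($F{\left(f,V \right)} = \left(\left(-1\right) 0 + f\right) + f = \left(0 + f\right) + f = f + f = 2 f$)
$F{\left(T{\left(2 \right)},-8 \right)} - -17050 = 2 \left(-1 + 2\right)^{2} - -17050 = 2 \cdot 1^{2} + 17050 = 2 \cdot 1 + 17050 = 2 + 17050 = 17052$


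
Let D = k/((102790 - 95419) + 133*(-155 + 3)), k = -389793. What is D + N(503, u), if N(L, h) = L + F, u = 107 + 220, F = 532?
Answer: 13684368/12845 ≈ 1065.3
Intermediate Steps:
u = 327
D = 389793/12845 (D = -389793/((102790 - 95419) + 133*(-155 + 3)) = -389793/(7371 + 133*(-152)) = -389793/(7371 - 20216) = -389793/(-12845) = -389793*(-1/12845) = 389793/12845 ≈ 30.346)
N(L, h) = 532 + L (N(L, h) = L + 532 = 532 + L)
D + N(503, u) = 389793/12845 + (532 + 503) = 389793/12845 + 1035 = 13684368/12845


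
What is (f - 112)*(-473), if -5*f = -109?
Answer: 213323/5 ≈ 42665.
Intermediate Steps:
f = 109/5 (f = -⅕*(-109) = 109/5 ≈ 21.800)
(f - 112)*(-473) = (109/5 - 112)*(-473) = -451/5*(-473) = 213323/5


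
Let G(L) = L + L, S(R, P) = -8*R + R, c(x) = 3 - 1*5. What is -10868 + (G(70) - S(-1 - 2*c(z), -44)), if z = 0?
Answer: -10707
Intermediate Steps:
c(x) = -2 (c(x) = 3 - 5 = -2)
S(R, P) = -7*R
G(L) = 2*L
-10868 + (G(70) - S(-1 - 2*c(z), -44)) = -10868 + (2*70 - (-7)*(-1 - 2*(-2))) = -10868 + (140 - (-7)*(-1 + 4)) = -10868 + (140 - (-7)*3) = -10868 + (140 - 1*(-21)) = -10868 + (140 + 21) = -10868 + 161 = -10707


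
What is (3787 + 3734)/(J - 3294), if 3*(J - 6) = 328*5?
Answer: -22563/8224 ≈ -2.7436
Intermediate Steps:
J = 1658/3 (J = 6 + (328*5)/3 = 6 + (⅓)*1640 = 6 + 1640/3 = 1658/3 ≈ 552.67)
(3787 + 3734)/(J - 3294) = (3787 + 3734)/(1658/3 - 3294) = 7521/(-8224/3) = 7521*(-3/8224) = -22563/8224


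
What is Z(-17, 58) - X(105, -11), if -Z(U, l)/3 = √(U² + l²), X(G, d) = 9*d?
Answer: 99 - 3*√3653 ≈ -82.320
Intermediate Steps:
Z(U, l) = -3*√(U² + l²)
Z(-17, 58) - X(105, -11) = -3*√((-17)² + 58²) - 9*(-11) = -3*√(289 + 3364) - 1*(-99) = -3*√3653 + 99 = 99 - 3*√3653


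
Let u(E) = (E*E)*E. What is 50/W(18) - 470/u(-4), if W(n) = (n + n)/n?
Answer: 1035/32 ≈ 32.344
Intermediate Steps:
W(n) = 2 (W(n) = (2*n)/n = 2)
u(E) = E³ (u(E) = E²*E = E³)
50/W(18) - 470/u(-4) = 50/2 - 470/((-4)³) = 50*(½) - 470/(-64) = 25 - 470*(-1/64) = 25 + 235/32 = 1035/32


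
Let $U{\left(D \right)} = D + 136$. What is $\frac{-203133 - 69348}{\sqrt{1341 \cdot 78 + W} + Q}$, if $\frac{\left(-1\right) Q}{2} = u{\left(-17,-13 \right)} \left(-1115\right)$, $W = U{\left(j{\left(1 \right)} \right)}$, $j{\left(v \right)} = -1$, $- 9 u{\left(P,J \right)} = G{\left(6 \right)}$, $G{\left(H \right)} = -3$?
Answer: $- \frac{1822897890}{4030303} + \frac{22070961 \sqrt{1293}}{4030303} \approx -255.38$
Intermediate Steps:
$u{\left(P,J \right)} = \frac{1}{3}$ ($u{\left(P,J \right)} = \left(- \frac{1}{9}\right) \left(-3\right) = \frac{1}{3}$)
$U{\left(D \right)} = 136 + D$
$W = 135$ ($W = 136 - 1 = 135$)
$Q = \frac{2230}{3}$ ($Q = - 2 \cdot \frac{1}{3} \left(-1115\right) = \left(-2\right) \left(- \frac{1115}{3}\right) = \frac{2230}{3} \approx 743.33$)
$\frac{-203133 - 69348}{\sqrt{1341 \cdot 78 + W} + Q} = \frac{-203133 - 69348}{\sqrt{1341 \cdot 78 + 135} + \frac{2230}{3}} = - \frac{272481}{\sqrt{104598 + 135} + \frac{2230}{3}} = - \frac{272481}{\sqrt{104733} + \frac{2230}{3}} = - \frac{272481}{9 \sqrt{1293} + \frac{2230}{3}} = - \frac{272481}{\frac{2230}{3} + 9 \sqrt{1293}}$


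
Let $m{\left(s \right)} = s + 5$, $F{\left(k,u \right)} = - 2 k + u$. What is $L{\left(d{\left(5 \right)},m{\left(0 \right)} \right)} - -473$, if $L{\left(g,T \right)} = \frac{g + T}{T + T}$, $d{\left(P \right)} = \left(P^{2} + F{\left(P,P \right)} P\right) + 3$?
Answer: $\frac{2369}{5} \approx 473.8$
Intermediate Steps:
$F{\left(k,u \right)} = u - 2 k$
$d{\left(P \right)} = 3$ ($d{\left(P \right)} = \left(P^{2} + \left(P - 2 P\right) P\right) + 3 = \left(P^{2} + - P P\right) + 3 = \left(P^{2} - P^{2}\right) + 3 = 0 + 3 = 3$)
$m{\left(s \right)} = 5 + s$
$L{\left(g,T \right)} = \frac{T + g}{2 T}$
$L{\left(d{\left(5 \right)},m{\left(0 \right)} \right)} - -473 = \frac{\left(5 + 0\right) + 3}{2 \left(5 + 0\right)} - -473 = \frac{5 + 3}{2 \cdot 5} + 473 = \frac{1}{2} \cdot \frac{1}{5} \cdot 8 + 473 = \frac{4}{5} + 473 = \frac{2369}{5}$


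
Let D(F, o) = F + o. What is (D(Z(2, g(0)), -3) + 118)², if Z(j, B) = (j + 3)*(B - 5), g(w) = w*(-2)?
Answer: 8100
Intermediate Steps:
g(w) = -2*w
Z(j, B) = (-5 + B)*(3 + j) (Z(j, B) = (3 + j)*(-5 + B) = (-5 + B)*(3 + j))
(D(Z(2, g(0)), -3) + 118)² = (((-15 - 5*2 + 3*(-2*0) - 2*0*2) - 3) + 118)² = (((-15 - 10 + 3*0 + 0*2) - 3) + 118)² = (((-15 - 10 + 0 + 0) - 3) + 118)² = ((-25 - 3) + 118)² = (-28 + 118)² = 90² = 8100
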